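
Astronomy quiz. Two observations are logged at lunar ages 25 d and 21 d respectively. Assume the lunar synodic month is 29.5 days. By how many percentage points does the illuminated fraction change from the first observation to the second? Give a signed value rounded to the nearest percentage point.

θ₁ = 360° × 25/29.5 = 305.1°, f₁ = (1 − cos θ₁)/2 = 0.213.
θ₂ = 360° × 21/29.5 = 256.3°, f₂ = (1 − cos θ₂)/2 = 0.619.
Change = f₂ − f₁ = +0.406 → +41 percentage points.

+41 percentage points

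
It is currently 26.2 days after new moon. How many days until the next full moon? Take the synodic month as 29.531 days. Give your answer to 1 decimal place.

Full moon occurs at elongation 180°, i.e. at age 29.531 × 180/360 = 14.765 d.
This lunation's full moon (14.765 d) has passed, so add one period: 44.296 − 26.2 = 18.096 days.

18.1 days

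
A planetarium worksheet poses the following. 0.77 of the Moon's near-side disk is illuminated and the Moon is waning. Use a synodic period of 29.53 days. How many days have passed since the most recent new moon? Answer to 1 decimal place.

From f = (1 − cos θ)/2: cos θ = 1 − 2×0.77 = -0.540; arccos → 122.7°.
Waning ⇒ past full, so θ = 360° − 122.7° = 237.3°.
At 360°/29.53 d per day, 237.3° corresponds to 19.47 days.

19.5 days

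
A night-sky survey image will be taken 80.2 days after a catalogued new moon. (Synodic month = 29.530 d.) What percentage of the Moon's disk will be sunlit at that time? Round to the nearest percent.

80.2 d spans 2 complete synodic months (2 × 29.530 = 59.06 d) plus 21.14 d.
Elongation θ = 360° × 21.14/29.530 ≈ 257.7°.
With cos θ = (-0.213), the lit fraction is (1 − (-0.213))/2 ≈ 0.606, so 61%.

61%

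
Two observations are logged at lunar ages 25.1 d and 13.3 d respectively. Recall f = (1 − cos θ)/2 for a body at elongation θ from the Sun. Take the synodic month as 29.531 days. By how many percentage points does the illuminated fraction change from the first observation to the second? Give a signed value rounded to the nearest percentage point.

+77 percentage points

θ₁ = 360° × 25.1/29.531 = 306.0°, f₁ = (1 − cos θ₁)/2 = 0.206.
θ₂ = 360° × 13.3/29.531 = 162.1°, f₂ = (1 − cos θ₂)/2 = 0.976.
Change = f₂ − f₁ = +0.770 → +77 percentage points.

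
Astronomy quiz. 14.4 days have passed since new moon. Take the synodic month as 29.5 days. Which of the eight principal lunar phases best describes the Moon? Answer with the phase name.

θ ≈ 360° × 14.4/29.5 = 176°, which falls in the full moon sector.

full moon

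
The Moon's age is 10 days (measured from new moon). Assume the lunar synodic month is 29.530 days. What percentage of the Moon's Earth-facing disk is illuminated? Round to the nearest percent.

Elongation θ = 360° × 10/29.530 ≈ 121.9°.
With cos θ = (-0.529), the lit fraction is (1 − (-0.529))/2 ≈ 0.764, so 76%.

76%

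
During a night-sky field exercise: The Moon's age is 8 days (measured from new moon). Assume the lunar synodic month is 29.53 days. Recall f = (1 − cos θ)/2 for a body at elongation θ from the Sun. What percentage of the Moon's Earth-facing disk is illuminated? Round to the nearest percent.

Elongation θ = 360° × 8/29.53 ≈ 97.5°.
Illuminated fraction = (1 − cos 97.5°)/2 = (1 − (-0.131))/2 ≈ 0.566, so 57%.

57%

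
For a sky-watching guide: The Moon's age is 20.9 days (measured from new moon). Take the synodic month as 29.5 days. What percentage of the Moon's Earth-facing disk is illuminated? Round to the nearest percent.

63%

Phase angle: θ = 360°·(20.9 d)/(29.5 d) = 255.1°.
With cos θ = (-0.258), the lit fraction is (1 − (-0.258))/2 ≈ 0.629, so 63%.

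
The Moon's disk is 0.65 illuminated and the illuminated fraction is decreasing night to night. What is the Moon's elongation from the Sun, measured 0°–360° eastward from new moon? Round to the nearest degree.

From f = (1 − cos θ)/2: cos θ = 1 − 2×0.65 = -0.300; arccos → 107.5°.
Since the Moon is past full (waning), take the reflex angle: θ = 360° − 107.5° = 252.5°.

253°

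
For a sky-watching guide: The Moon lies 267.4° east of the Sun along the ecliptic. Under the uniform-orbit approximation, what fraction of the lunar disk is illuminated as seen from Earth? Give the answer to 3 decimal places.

0.523

cos 267.4° = (-0.045), so f = (1 − (-0.045))/2 = 0.523.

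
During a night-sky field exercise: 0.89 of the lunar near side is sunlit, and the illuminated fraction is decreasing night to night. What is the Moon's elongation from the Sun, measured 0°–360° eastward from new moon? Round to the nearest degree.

Invert f = (1 − cos θ)/2 to get cos θ = 1 − 2(0.89) = -0.780, hence θ₀ = arccos -0.780 = 141.3°.
Since the Moon is past full (waning), take the reflex angle: θ = 360° − 141.3° = 218.7°.

219°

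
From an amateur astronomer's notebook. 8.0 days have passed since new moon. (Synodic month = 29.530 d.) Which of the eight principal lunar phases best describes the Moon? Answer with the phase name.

θ ≈ 360° × 8.0/29.530 = 98°, which falls in the first quarter sector.

first quarter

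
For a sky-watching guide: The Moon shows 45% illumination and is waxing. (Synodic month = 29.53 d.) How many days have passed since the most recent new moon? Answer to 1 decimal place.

From f = (1 − cos θ)/2: cos θ = 1 − 2×0.45 = 0.100; arccos → 84.3°.
Before full moon the principal value applies: θ = 84.3°.
At 360°/29.53 d per day, 84.3° corresponds to 6.91 days.

6.9 days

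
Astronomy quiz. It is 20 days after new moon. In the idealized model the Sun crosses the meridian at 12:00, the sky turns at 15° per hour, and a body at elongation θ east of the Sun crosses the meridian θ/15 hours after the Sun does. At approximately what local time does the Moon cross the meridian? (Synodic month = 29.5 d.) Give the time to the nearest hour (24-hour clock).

The Moon has covered 20/29.5 of its cycle, so θ ≈ 360° × 20/29.5 = 244.1°.
The Moon trails the Sun by θ/15 = 244.1/15 ≈ 16.27 hours.
12:00 + 16.27 h ≈ 04:16 → 04:00 to the nearest hour.

04:00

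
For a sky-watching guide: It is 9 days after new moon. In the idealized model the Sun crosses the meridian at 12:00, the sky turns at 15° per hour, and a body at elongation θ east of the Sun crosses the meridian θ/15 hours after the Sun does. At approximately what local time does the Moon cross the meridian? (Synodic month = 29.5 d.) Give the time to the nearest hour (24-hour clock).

Elongation θ = 360° × 9/29.5 ≈ 109.8°.
The Moon trails the Sun by θ/15 = 109.8/15 ≈ 7.32 hours.
12:00 + 7.32 h ≈ 19:19 → 19:00 to the nearest hour.

19:00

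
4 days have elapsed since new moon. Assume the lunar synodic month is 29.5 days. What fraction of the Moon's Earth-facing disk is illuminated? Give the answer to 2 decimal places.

The Moon has covered 4/29.5 of its cycle, so θ ≈ 360° × 4/29.5 = 48.8°.
With cos θ = 0.659, the lit fraction is (1 − 0.659)/2 ≈ 0.171.

0.17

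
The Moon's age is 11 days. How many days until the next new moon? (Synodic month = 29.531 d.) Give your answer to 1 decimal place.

One full lunation from the last new moon is 29.531 d; remaining = 29.531 − 11 = 18.531 d.

18.5 days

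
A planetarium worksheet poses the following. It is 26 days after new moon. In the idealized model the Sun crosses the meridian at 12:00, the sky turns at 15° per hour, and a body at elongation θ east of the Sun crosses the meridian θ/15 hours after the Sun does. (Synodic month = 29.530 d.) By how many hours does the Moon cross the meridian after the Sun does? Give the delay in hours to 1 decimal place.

21.1 h

The Moon has covered 26/29.530 of its cycle, so θ ≈ 360° × 26/29.530 = 317.0°.
The Moon trails the Sun by θ/15 = 317.0/15 ≈ 21.13 hours.
So the Moon crosses the meridian 21.13 h after the Sun.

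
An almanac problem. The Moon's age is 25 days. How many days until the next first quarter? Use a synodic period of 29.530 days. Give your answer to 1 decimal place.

11.9 days

First quarter occurs at elongation 90°, i.e. at age 29.530 × 90/360 = 7.383 d.
Already past this cycle's first quarter; the next is at 7.383 + 29.530 = 36.913 d, so 36.913 − 25 = 11.913 days.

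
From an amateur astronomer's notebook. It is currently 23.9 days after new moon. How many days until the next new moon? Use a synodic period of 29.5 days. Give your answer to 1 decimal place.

5.6 days

One full lunation from the last new moon is 29.5 d; remaining = 29.5 − 23.9 = 5.600 d.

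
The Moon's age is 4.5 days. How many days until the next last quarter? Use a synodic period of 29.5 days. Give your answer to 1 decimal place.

17.6 days

Last quarter is 0.75 of the way through the cycle: age 0.75 × 29.5 = 22.125 d.
That is 22.125 − 4.5 = 17.625 days ahead.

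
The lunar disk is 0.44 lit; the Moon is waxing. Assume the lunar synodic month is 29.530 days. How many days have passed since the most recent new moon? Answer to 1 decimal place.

6.8 days

Invert f = (1 − cos θ)/2 to get cos θ = 1 − 2(0.44) = 0.120, hence θ₀ = arccos 0.120 = 83.1°.
Before full moon the principal value applies: θ = 83.1°.
That fraction of the synodic month is 83.1/360 × 29.530 d ≈ 6.82 d.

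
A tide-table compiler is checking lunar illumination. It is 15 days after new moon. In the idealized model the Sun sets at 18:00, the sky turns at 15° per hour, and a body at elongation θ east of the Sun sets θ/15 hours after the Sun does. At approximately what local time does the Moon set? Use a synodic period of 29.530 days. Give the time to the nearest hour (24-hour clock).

06:00

Elongation θ = 360° × 15/29.530 ≈ 182.9°.
At 15° of sky rotation per hour, 182.9° corresponds to a 12.19 h lag.
18:00 + 12.19 h ≈ 06:11 → 06:00 to the nearest hour.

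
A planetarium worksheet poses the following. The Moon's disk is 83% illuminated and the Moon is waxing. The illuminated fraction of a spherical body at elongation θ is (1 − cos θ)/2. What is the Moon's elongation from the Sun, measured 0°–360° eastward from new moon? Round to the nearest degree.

131°

cos θ = 1 − 2f = -0.660, giving a principal value of 131.3°.
Waxing ⇒ before full, so θ = 131.3°.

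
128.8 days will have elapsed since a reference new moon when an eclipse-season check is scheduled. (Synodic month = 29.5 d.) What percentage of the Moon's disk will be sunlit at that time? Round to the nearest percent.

Reduce mod P: 128.8 − 4×29.5 = 10.80 d into the current lunation.
The Moon has covered 10.80/29.5 of its cycle, so θ ≈ 360° × 10.80/29.5 = 131.8°.
With cos θ = (-0.666), the lit fraction is (1 − (-0.666))/2 ≈ 0.833, so 83%.

83%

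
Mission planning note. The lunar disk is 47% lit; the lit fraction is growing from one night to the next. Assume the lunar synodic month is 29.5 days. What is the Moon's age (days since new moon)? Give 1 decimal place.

7.1 days

cos θ = 1 − 2f = 0.060, giving a principal value of 86.6°.
Waxing ⇒ before full, so θ = 86.6°.
At 360°/29.5 d per day, 86.6° corresponds to 7.09 days.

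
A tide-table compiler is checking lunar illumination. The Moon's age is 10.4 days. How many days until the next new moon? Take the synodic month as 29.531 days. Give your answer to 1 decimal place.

The next new moon completes the synodic month: 29.531 − 10.4 = 19.131 days.

19.1 days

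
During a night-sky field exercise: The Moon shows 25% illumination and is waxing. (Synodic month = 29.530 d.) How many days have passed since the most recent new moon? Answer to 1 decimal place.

Invert f = (1 − cos θ)/2 to get cos θ = 1 − 2(0.25) = 0.500, hence θ₀ = arccos 0.500 = 60.0°.
Waxing ⇒ before full, so θ = 60.0°.
That fraction of the synodic month is 60.0/360 × 29.530 d ≈ 4.92 d.

4.9 days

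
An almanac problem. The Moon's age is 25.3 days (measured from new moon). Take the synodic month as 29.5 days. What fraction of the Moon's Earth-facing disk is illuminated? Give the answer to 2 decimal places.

Phase angle: θ = 360°·(25.3 d)/(29.5 d) = 308.7°.
Illuminated fraction = (1 − cos 308.7°)/2 = (1 − 0.626)/2 ≈ 0.187.

0.19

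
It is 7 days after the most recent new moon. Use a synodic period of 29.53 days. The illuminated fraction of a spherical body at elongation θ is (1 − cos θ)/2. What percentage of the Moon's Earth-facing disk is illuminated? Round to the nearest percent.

46%

The Moon has covered 7/29.53 of its cycle, so θ ≈ 360° × 7/29.53 = 85.3°.
cos 85.3° = 0.081, so f = (1 − 0.081)/2 = 0.459, so 46%.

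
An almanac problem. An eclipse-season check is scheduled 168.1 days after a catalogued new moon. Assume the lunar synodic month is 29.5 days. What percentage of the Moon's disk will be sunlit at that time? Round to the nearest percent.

66%

168.1 d spans 5 complete synodic months (5 × 29.5 = 147.50 d) plus 20.60 d.
Phase angle: θ = 360°·(20.60 d)/(29.5 d) = 251.4°.
Illuminated fraction = (1 − cos 251.4°)/2 = (1 − (-0.319))/2 ≈ 0.660, so 66%.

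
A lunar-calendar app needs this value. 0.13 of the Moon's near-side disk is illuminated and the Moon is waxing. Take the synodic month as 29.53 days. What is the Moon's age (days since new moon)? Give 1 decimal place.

3.5 days

Invert f = (1 − cos θ)/2 to get cos θ = 1 − 2(0.13) = 0.740, hence θ₀ = arccos 0.740 = 42.3°.
The Moon is waxing (0°–180°), so θ = 42.3° directly.
That fraction of the synodic month is 42.3/360 × 29.53 d ≈ 3.47 d.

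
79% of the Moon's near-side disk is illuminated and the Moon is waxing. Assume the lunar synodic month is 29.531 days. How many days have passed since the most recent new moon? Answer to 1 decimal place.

From f = (1 − cos θ)/2: cos θ = 1 − 2×0.79 = -0.580; arccos → 125.5°.
Waxing ⇒ before full, so θ = 125.5°.
At 360°/29.531 d per day, 125.5° corresponds to 10.29 days.

10.3 days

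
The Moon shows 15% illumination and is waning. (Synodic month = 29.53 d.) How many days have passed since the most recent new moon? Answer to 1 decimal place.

Invert f = (1 − cos θ)/2 to get cos θ = 1 − 2(0.15) = 0.700, hence θ₀ = arccos 0.700 = 45.6°.
Since the Moon is past full (waning), take the reflex angle: θ = 360° − 45.6° = 314.4°.
Age = 29.53 × 314.4°/360° ≈ 25.79 days.

25.8 days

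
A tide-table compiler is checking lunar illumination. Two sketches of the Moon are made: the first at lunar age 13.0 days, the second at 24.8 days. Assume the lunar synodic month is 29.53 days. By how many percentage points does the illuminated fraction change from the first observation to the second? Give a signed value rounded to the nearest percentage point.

-73 percentage points

θ₁ = 360° × 13.0/29.53 = 158.5°, f₁ = (1 − cos θ₁)/2 = 0.965.
θ₂ = 360° × 24.8/29.53 = 302.3°, f₂ = (1 − cos θ₂)/2 = 0.233.
Change = f₂ − f₁ = -0.733 → -73 percentage points.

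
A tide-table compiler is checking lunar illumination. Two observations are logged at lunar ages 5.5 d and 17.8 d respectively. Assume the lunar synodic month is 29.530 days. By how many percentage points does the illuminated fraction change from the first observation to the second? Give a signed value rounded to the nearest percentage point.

+59 pp

First observation: θ = 360°·5.5/29.530 = 67.1°, so f = 0.305.
Second observation: θ = 217.0°, f = 0.899.
Δf = 0.899 − 0.305 = +0.594, i.e. +59 pp.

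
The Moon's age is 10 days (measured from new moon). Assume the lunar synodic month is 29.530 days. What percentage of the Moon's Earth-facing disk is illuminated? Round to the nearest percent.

Phase angle: θ = 360°·(10 d)/(29.530 d) = 121.9°.
cos 121.9° = (-0.529), so f = (1 − (-0.529))/2 = 0.764, so 76%.

76%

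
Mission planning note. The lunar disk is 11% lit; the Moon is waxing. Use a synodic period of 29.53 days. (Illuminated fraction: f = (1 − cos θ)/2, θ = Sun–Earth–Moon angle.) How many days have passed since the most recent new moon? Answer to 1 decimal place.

3.2 days

From f = (1 − cos θ)/2: cos θ = 1 − 2×0.11 = 0.780; arccos → 38.7°.
Waxing ⇒ before full, so θ = 38.7°.
Age = 29.53 × 38.7°/360° ≈ 3.18 days.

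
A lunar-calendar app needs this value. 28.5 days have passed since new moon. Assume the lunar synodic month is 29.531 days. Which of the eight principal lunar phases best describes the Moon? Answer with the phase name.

At 28.5/29.531 of the cycle, θ ≈ 347° — the new moon range.

new moon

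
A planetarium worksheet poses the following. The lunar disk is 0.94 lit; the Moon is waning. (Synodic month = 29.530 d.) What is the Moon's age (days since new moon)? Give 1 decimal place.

Invert f = (1 − cos θ)/2 to get cos θ = 1 − 2(0.94) = -0.880, hence θ₀ = arccos -0.880 = 151.6°.
A waning Moon lies in 180°–360°, so θ = 360° − 151.6° = 208.4°.
That fraction of the synodic month is 208.4/360 × 29.530 d ≈ 17.09 d.

17.1 days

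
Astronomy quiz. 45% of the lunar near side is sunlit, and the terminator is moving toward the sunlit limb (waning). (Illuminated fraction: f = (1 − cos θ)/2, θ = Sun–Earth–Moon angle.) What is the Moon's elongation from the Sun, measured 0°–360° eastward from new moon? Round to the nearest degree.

276°

cos θ = 1 − 2f = 0.100, giving a principal value of 84.3°.
Waning ⇒ past full, so θ = 360° − 84.3° = 275.7°.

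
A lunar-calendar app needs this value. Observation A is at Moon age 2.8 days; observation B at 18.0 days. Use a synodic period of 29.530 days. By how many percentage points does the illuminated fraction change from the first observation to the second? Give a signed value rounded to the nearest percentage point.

+80 percentage points

First observation: θ = 360°·2.8/29.530 = 34.1°, so f = 0.086.
Second observation: θ = 219.4°, f = 0.886.
Δf = 0.886 − 0.086 = +0.800, i.e. +80 pp.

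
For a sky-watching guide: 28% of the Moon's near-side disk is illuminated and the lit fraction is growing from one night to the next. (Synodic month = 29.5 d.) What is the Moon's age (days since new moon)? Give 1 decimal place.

Invert f = (1 − cos θ)/2 to get cos θ = 1 − 2(0.28) = 0.440, hence θ₀ = arccos 0.440 = 63.9°.
The Moon is waxing (0°–180°), so θ = 63.9° directly.
At 360°/29.5 d per day, 63.9° corresponds to 5.24 days.

5.2 days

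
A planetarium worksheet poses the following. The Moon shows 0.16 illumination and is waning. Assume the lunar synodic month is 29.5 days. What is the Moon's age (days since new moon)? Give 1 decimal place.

Invert f = (1 − cos θ)/2 to get cos θ = 1 − 2(0.16) = 0.680, hence θ₀ = arccos 0.680 = 47.2°.
Waning ⇒ past full, so θ = 360° − 47.2° = 312.8°.
That fraction of the synodic month is 312.8/360 × 29.5 d ≈ 25.64 d.

25.6 days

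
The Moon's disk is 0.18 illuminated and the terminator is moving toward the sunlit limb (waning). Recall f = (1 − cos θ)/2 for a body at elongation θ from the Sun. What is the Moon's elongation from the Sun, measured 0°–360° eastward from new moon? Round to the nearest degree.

cos θ = 1 − 2f = 0.640, giving a principal value of 50.2°.
Waning ⇒ past full, so θ = 360° − 50.2° = 309.8°.

310°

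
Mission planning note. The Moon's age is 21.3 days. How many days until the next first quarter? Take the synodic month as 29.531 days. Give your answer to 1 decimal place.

First quarter occurs at elongation 90°, i.e. at age 29.531 × 90/360 = 7.383 d.
This lunation's first quarter (7.383 d) has passed, so add one period: 36.914 − 21.3 = 15.614 days.

15.6 days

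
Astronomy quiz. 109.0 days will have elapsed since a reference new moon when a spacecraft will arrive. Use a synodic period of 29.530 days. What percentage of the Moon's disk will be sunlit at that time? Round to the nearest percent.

68%

109.0 d spans 3 complete synodic months (3 × 29.530 = 88.59 d) plus 20.41 d.
Phase angle: θ = 360°·(20.41 d)/(29.530 d) = 248.8°.
Illuminated fraction = (1 − cos 248.8°)/2 = (1 − (-0.361))/2 ≈ 0.681, so 68%.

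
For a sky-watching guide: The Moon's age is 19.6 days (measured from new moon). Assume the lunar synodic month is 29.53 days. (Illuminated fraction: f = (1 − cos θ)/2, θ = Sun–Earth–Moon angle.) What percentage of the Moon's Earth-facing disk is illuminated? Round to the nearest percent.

Elongation θ = 360° × 19.6/29.53 ≈ 238.9°.
cos 238.9° = (-0.516), so f = (1 − (-0.516))/2 = 0.758, so 76%.

76%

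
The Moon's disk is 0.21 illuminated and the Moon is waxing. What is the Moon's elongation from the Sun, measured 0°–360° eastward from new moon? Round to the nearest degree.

cos θ = 1 − 2f = 0.580, giving a principal value of 54.5°.
Waxing ⇒ before full, so θ = 54.5°.

55°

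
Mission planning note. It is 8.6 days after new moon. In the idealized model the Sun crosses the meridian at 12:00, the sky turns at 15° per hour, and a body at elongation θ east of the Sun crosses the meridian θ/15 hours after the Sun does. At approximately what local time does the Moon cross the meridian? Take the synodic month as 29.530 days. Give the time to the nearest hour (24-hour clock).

19:00

Elongation θ = 360° × 8.6/29.530 ≈ 104.8°.
At 15° of sky rotation per hour, 104.8° corresponds to a 6.99 h lag.
12:00 + 6.99 h ≈ 18:59 → 19:00 to the nearest hour.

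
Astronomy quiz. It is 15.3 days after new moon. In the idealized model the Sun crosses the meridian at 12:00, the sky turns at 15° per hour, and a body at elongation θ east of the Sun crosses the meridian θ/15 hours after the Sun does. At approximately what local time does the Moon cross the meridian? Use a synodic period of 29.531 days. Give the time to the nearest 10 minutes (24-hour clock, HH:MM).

Elongation θ = 360° × 15.3/29.531 ≈ 186.5°.
The Moon trails the Sun by θ/15 = 186.5/15 ≈ 12.43 hours.
12:00 + 12.434 h ≈ 00:26 → 00:30 to the nearest ten minutes.

00:30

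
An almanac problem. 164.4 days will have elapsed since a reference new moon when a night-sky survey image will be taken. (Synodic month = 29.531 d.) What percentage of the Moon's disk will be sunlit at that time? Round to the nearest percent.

96%

164.4 d spans 5 complete synodic months (5 × 29.531 = 147.66 d) plus 16.75 d.
Phase angle: θ = 360°·(16.75 d)/(29.531 d) = 204.1°.
With cos θ = (-0.913), the lit fraction is (1 − (-0.913))/2 ≈ 0.956, so 96%.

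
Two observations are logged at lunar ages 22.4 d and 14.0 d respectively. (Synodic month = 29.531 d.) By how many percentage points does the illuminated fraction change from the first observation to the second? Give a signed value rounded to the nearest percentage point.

First observation: θ = 360°·22.4/29.531 = 273.1°, so f = 0.473.
Second observation: θ = 170.7°, f = 0.993.
Δf = 0.993 − 0.473 = +0.520, i.e. +52 pp.

+52 pp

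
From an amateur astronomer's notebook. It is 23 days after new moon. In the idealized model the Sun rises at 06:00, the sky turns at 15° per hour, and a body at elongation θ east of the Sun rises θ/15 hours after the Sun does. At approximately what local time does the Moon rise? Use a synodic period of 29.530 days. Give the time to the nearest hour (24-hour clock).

01:00

Phase angle: θ = 360°·(23 d)/(29.530 d) = 280.4°.
At 15° of sky rotation per hour, 280.4° corresponds to a 18.69 h lag.
06:00 + 18.69 h ≈ 00:42 → 01:00 to the nearest hour.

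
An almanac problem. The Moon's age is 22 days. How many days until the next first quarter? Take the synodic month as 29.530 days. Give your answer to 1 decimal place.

14.9 days

First quarter is 0.25 of the way through the cycle: age 0.25 × 29.530 = 7.383 d.
This lunation's first quarter (7.383 d) has passed, so add one period: 36.913 − 22 = 14.913 days.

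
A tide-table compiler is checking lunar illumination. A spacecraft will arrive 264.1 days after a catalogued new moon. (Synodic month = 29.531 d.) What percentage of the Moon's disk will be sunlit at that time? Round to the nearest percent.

264.1 d spans 8 complete synodic months (8 × 29.531 = 236.25 d) plus 27.85 d.
Phase angle: θ = 360°·(27.85 d)/(29.531 d) = 339.5°.
Illuminated fraction = (1 − cos 339.5°)/2 = (1 − 0.937)/2 ≈ 0.032, so 3%.

3%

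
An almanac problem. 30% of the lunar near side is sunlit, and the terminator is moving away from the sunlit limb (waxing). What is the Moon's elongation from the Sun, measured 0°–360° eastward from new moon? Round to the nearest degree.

cos θ = 1 − 2f = 0.400, giving a principal value of 66.4°.
The Moon is waxing (0°–180°), so θ = 66.4° directly.

66°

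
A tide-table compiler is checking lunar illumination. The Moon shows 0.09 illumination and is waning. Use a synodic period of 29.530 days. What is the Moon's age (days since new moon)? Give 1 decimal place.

26.7 days

cos θ = 1 − 2f = 0.820, giving a principal value of 34.9°.
Waning ⇒ past full, so θ = 360° − 34.9° = 325.1°.
At 360°/29.530 d per day, 325.1° corresponds to 26.67 days.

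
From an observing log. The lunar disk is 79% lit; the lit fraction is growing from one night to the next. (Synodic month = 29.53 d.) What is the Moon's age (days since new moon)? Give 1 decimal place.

10.3 days

cos θ = 1 − 2f = -0.580, giving a principal value of 125.5°.
Before full moon the principal value applies: θ = 125.5°.
Age = 29.53 × 125.5°/360° ≈ 10.29 days.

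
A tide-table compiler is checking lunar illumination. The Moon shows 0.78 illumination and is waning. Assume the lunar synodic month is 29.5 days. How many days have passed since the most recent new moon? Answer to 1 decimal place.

19.3 days

Invert f = (1 − cos θ)/2 to get cos θ = 1 − 2(0.78) = -0.560, hence θ₀ = arccos -0.560 = 124.1°.
Since the Moon is past full (waning), take the reflex angle: θ = 360° − 124.1° = 235.9°.
That fraction of the synodic month is 235.9/360 × 29.5 d ≈ 19.33 d.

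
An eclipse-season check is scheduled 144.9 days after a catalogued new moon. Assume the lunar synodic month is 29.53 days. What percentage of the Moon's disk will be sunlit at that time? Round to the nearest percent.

144.9/29.53 = 4.907 lunations, so 4 complete cycles and 26.78 d into the next.
Elongation θ = 360° × 26.78/29.53 ≈ 326.5°.
With cos θ = 0.834, the lit fraction is (1 − 0.834)/2 ≈ 0.083, so 8%.

8%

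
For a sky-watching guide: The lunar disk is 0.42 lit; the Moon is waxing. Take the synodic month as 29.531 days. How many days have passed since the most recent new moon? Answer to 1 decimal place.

From f = (1 − cos θ)/2: cos θ = 1 − 2×0.42 = 0.160; arccos → 80.8°.
The Moon is waxing (0°–180°), so θ = 80.8° directly.
That fraction of the synodic month is 80.8/360 × 29.531 d ≈ 6.63 d.

6.6 days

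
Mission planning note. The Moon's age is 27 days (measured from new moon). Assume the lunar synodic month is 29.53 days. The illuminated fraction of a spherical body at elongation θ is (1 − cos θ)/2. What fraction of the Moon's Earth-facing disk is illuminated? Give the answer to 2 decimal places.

Elongation θ = 360° × 27/29.53 ≈ 329.2°.
cos 329.2° = 0.859, so f = (1 − 0.859)/2 = 0.071.

0.07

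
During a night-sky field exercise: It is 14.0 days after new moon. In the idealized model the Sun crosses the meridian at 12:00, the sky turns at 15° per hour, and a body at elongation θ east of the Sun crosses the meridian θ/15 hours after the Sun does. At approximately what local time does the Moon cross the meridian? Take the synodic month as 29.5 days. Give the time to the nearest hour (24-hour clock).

Elongation θ = 360° × 14.0/29.5 ≈ 170.8°.
At 15° of sky rotation per hour, 170.8° corresponds to a 11.39 h lag.
12:00 + 11.39 h ≈ 23:23 → 23:00 to the nearest hour.

23:00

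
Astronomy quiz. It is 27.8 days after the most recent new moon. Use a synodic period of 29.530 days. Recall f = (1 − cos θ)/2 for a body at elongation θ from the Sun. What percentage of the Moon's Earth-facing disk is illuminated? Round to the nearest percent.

The Moon has covered 27.8/29.530 of its cycle, so θ ≈ 360° × 27.8/29.530 = 338.9°.
With cos θ = 0.933, the lit fraction is (1 − 0.933)/2 ≈ 0.033, so 3%.

3%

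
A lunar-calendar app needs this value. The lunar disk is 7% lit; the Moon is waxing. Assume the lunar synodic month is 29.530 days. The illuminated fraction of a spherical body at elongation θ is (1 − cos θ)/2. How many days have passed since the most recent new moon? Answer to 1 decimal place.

cos θ = 1 − 2f = 0.860, giving a principal value of 30.7°.
Before full moon the principal value applies: θ = 30.7°.
Age = 29.530 × 30.7°/360° ≈ 2.52 days.

2.5 days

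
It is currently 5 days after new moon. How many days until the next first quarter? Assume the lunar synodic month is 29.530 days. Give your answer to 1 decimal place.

First quarter occurs at elongation 90°, i.e. at age 29.530 × 90/360 = 7.383 d.
That is 7.383 − 5 = 2.383 days ahead.

2.4 days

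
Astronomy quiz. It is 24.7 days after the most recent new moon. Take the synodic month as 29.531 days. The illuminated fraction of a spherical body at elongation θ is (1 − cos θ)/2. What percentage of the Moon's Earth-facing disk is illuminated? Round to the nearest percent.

24%

The Moon has covered 24.7/29.531 of its cycle, so θ ≈ 360° × 24.7/29.531 = 301.1°.
With cos θ = 0.517, the lit fraction is (1 − 0.517)/2 ≈ 0.242, so 24%.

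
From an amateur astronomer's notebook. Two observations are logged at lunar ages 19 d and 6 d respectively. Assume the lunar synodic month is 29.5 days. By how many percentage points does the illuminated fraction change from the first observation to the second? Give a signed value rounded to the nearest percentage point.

First observation: θ = 360°·19/29.5 = 231.9°, so f = 0.809.
Second observation: θ = 73.2°, f = 0.356.
Δf = 0.356 − 0.809 = -0.453, i.e. -45 pp.

-45 pp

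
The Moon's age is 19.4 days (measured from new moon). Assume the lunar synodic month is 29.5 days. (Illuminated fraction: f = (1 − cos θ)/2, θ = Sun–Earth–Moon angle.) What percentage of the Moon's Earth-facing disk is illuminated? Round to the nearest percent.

77%

The Moon has covered 19.4/29.5 of its cycle, so θ ≈ 360° × 19.4/29.5 = 236.7°.
With cos θ = (-0.548), the lit fraction is (1 − (-0.548))/2 ≈ 0.774, so 77%.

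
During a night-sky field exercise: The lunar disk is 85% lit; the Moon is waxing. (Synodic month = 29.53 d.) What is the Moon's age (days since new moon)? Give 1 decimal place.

11.0 days

From f = (1 − cos θ)/2: cos θ = 1 − 2×0.85 = -0.700; arccos → 134.4°.
Before full moon the principal value applies: θ = 134.4°.
At 360°/29.53 d per day, 134.4° corresponds to 11.03 days.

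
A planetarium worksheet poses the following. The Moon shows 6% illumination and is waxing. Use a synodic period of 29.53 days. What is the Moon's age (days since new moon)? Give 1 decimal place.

2.3 days

From f = (1 − cos θ)/2: cos θ = 1 − 2×0.06 = 0.880; arccos → 28.4°.
The Moon is waxing (0°–180°), so θ = 28.4° directly.
At 360°/29.53 d per day, 28.4° corresponds to 2.33 days.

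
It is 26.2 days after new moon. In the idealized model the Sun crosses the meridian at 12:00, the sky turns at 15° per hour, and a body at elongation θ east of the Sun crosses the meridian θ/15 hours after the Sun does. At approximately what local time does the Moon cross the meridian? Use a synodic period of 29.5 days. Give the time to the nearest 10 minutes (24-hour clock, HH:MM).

09:20

The Moon has covered 26.2/29.5 of its cycle, so θ ≈ 360° × 26.2/29.5 = 319.7°.
The Moon trails the Sun by θ/15 = 319.7/15 ≈ 21.32 hours.
12:00 + 21.315 h ≈ 09:19 → 09:20 to the nearest ten minutes.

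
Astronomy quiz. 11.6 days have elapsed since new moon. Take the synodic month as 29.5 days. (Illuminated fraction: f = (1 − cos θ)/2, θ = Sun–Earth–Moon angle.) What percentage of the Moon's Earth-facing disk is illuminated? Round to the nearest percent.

Phase angle: θ = 360°·(11.6 d)/(29.5 d) = 141.6°.
Illuminated fraction = (1 − cos 141.6°)/2 = (1 − (-0.783))/2 ≈ 0.892, so 89%.

89%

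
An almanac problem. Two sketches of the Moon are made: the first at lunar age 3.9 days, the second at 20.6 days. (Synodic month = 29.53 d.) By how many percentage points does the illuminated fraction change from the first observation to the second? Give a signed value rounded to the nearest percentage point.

+50 percentage points

First observation: θ = 360°·3.9/29.53 = 47.5°, so f = 0.162.
Second observation: θ = 251.1°, f = 0.662.
Δf = 0.662 − 0.162 = +0.499, i.e. +50 pp.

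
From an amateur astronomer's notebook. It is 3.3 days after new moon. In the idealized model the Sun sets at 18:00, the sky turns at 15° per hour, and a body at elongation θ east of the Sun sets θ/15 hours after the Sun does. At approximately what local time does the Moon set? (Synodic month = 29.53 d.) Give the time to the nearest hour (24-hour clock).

21:00

The Moon has covered 3.3/29.53 of its cycle, so θ ≈ 360° × 3.3/29.53 = 40.2°.
Delay after the Sun = 40.2° / (15°/h) ≈ 2.68 h.
18:00 + 2.68 h ≈ 20:41 → 21:00 to the nearest hour.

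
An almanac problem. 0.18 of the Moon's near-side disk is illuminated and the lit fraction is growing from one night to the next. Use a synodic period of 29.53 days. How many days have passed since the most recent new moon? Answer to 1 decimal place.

4.1 days

cos θ = 1 − 2f = 0.640, giving a principal value of 50.2°.
The Moon is waxing (0°–180°), so θ = 50.2° directly.
Age = 29.53 × 50.2°/360° ≈ 4.12 days.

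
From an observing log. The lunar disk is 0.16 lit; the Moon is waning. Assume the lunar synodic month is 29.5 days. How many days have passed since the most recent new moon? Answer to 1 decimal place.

From f = (1 − cos θ)/2: cos θ = 1 − 2×0.16 = 0.680; arccos → 47.2°.
Since the Moon is past full (waning), take the reflex angle: θ = 360° − 47.2° = 312.8°.
At 360°/29.5 d per day, 312.8° corresponds to 25.64 days.

25.6 days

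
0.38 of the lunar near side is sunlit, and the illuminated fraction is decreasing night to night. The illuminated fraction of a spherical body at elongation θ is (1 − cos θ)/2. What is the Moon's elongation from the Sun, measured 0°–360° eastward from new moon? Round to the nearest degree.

284°

Invert f = (1 − cos θ)/2 to get cos θ = 1 − 2(0.38) = 0.240, hence θ₀ = arccos 0.240 = 76.1°.
Since the Moon is past full (waning), take the reflex angle: θ = 360° − 76.1° = 283.9°.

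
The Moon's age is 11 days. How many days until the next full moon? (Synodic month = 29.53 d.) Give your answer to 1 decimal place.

Full moon occurs at elongation 180°, i.e. at age 29.53 × 180/360 = 14.765 d.
So 3.765 days remain (14.765 − 11).

3.8 days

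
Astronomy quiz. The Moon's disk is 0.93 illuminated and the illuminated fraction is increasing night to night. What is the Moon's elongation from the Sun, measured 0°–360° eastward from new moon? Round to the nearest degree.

Invert f = (1 − cos θ)/2 to get cos θ = 1 − 2(0.93) = -0.860, hence θ₀ = arccos -0.860 = 149.3°.
Before full moon the principal value applies: θ = 149.3°.

149°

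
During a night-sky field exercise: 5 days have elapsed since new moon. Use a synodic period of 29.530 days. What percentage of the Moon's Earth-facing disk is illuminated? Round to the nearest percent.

26%

The Moon has covered 5/29.530 of its cycle, so θ ≈ 360° × 5/29.530 = 61.0°.
With cos θ = 0.485, the lit fraction is (1 − 0.485)/2 ≈ 0.257, so 26%.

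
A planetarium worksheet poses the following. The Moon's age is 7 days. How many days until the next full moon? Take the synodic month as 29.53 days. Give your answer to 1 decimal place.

7.8 days

Full moon is 0.5 of the way through the cycle: age 0.5 × 29.53 = 14.765 d.
That is 14.765 − 7 = 7.765 days ahead.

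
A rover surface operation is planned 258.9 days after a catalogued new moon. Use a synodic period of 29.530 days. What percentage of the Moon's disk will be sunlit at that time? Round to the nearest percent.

45%

Reduce mod P: 258.9 − 8×29.530 = 22.66 d into the current lunation.
The Moon has covered 22.66/29.530 of its cycle, so θ ≈ 360° × 22.66/29.530 = 276.2°.
Illuminated fraction = (1 − cos 276.2°)/2 = (1 − 0.109)/2 ≈ 0.446, so 45%.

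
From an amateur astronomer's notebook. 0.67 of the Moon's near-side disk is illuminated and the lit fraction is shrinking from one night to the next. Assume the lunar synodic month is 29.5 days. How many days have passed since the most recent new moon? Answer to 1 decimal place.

20.5 days

From f = (1 − cos θ)/2: cos θ = 1 − 2×0.67 = -0.340; arccos → 109.9°.
Since the Moon is past full (waning), take the reflex angle: θ = 360° − 109.9° = 250.1°.
Age = 29.5 × 250.1°/360° ≈ 20.50 days.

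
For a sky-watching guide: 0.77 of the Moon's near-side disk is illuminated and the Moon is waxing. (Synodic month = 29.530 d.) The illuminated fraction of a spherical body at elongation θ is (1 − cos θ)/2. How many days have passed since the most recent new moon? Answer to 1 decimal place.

From f = (1 − cos θ)/2: cos θ = 1 − 2×0.77 = -0.540; arccos → 122.7°.
The Moon is waxing (0°–180°), so θ = 122.7° directly.
Age = 29.530 × 122.7°/360° ≈ 10.06 days.

10.1 days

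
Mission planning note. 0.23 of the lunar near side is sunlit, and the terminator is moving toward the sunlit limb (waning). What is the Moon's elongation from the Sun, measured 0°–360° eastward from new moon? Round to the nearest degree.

303°

From f = (1 − cos θ)/2: cos θ = 1 − 2×0.23 = 0.540; arccos → 57.3°.
Waning ⇒ past full, so θ = 360° − 57.3° = 302.7°.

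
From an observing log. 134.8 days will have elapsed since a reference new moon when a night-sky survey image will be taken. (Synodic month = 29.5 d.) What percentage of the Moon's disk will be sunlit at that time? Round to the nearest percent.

Reduce mod P: 134.8 − 4×29.5 = 16.80 d into the current lunation.
Phase angle: θ = 360°·(16.80 d)/(29.5 d) = 205.0°.
With cos θ = (-0.906), the lit fraction is (1 − (-0.906))/2 ≈ 0.953, so 95%.

95%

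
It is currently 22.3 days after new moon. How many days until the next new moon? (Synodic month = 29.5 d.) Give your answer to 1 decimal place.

One full lunation from the last new moon is 29.5 d; remaining = 29.5 − 22.3 = 7.200 d.

7.2 days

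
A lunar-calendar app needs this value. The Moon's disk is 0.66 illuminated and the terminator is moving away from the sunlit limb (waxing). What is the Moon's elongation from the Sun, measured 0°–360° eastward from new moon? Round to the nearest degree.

109°

Invert f = (1 − cos θ)/2 to get cos θ = 1 − 2(0.66) = -0.320, hence θ₀ = arccos -0.320 = 108.7°.
Waxing ⇒ before full, so θ = 108.7°.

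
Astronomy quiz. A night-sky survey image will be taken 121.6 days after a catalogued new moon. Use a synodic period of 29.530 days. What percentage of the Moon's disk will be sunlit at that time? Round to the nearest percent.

13%

Reduce mod P: 121.6 − 4×29.530 = 3.48 d into the current lunation.
Phase angle: θ = 360°·(3.48 d)/(29.530 d) = 42.4°.
With cos θ = 0.738, the lit fraction is (1 − 0.738)/2 ≈ 0.131, so 13%.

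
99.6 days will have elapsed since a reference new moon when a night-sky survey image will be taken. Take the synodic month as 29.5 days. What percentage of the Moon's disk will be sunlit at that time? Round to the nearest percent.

99.6 d spans 3 complete synodic months (3 × 29.5 = 88.50 d) plus 11.10 d.
Elongation θ = 360° × 11.10/29.5 ≈ 135.5°.
With cos θ = (-0.713), the lit fraction is (1 − (-0.713))/2 ≈ 0.856, so 86%.

86%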